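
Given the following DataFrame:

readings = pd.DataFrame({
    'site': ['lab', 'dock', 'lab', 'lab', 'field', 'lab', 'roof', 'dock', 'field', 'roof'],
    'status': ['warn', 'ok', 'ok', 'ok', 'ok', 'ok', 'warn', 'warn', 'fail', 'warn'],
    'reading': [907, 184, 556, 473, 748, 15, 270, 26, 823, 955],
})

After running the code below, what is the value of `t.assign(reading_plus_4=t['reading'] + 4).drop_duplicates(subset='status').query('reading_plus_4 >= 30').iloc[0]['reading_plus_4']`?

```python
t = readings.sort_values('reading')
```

sort by reading:
    site status  reading
5    lab     ok       15
7   dock   warn       26
1   dock     ok      184
6   roof   warn      270
3    lab     ok      473
2    lab     ok      556
4  field     ok      748
8  field   fail      823
0    lab   warn      907
9   roof   warn      955
add column reading_plus_4 = t['reading'] + 4:
    site status  reading  reading_plus_4
5    lab     ok       15              19
7   dock   warn       26              30
1   dock     ok      184             188
6   roof   warn      270             274
3    lab     ok      473             477
2    lab     ok      556             560
4  field     ok      748             752
8  field   fail      823             827
0    lab   warn      907             911
9   roof   warn      955             959
drop duplicate status (keep=first):
    site status  reading  reading_plus_4
5    lab     ok       15              19
7   dock   warn       26              30
8  field   fail      823             827
filter rows where reading_plus_4 >= 30:
    site status  reading  reading_plus_4
7   dock   warn       26              30
8  field   fail      823             827
Hence 30.

30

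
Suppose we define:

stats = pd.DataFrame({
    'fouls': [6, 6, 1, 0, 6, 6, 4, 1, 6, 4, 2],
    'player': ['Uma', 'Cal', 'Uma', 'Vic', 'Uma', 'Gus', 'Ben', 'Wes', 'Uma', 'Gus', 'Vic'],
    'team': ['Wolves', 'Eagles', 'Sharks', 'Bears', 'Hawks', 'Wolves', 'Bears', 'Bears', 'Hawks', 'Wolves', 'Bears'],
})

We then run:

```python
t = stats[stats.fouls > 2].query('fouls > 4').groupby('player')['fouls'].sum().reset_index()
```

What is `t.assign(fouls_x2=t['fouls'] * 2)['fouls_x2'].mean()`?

filter rows where fouls > 2:
   fouls player    team
0      6    Uma  Wolves
1      6    Cal  Eagles
4      6    Uma   Hawks
5      6    Gus  Wolves
6      4    Ben   Bears
8      6    Uma   Hawks
9      4    Gus  Wolves
filter rows where fouls > 4:
   fouls player    team
0      6    Uma  Wolves
1      6    Cal  Eagles
4      6    Uma   Hawks
5      6    Gus  Wolves
8      6    Uma   Hawks
group by player, sum of fouls:
player
Cal     6
Gus     6
Uma    18
Name: fouls, dtype: int64
reset_index():
  player  fouls
0    Cal      6
1    Gus      6
2    Uma     18
add column fouls_x2 = t['fouls'] * 2:
  player  fouls  fouls_x2
0    Cal      6        12
1    Gus      6        12
2    Uma     18        36
The mean of column 'fouls_x2' is 20.0.

20.0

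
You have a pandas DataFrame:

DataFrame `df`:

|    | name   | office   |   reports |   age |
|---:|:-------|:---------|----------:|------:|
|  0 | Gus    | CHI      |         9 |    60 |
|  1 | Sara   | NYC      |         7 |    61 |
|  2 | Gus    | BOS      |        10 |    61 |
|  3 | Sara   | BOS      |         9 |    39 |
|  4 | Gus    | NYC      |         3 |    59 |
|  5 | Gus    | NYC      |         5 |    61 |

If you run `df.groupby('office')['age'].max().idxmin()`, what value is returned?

CHI

group by office, max of age:
office
BOS    61
CHI    60
NYC    61
Name: age, dtype: int64
So idxmin() = CHI.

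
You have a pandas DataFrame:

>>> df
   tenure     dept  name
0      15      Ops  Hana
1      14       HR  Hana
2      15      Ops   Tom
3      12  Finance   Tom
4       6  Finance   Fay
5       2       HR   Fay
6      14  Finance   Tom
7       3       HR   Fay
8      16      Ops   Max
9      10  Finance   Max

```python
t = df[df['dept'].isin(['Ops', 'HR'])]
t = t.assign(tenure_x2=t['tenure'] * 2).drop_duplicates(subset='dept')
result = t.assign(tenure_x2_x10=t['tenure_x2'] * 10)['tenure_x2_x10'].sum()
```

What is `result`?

filter rows where dept in ['Ops', 'HR']:
   tenure dept  name
0      15  Ops  Hana
1      14   HR  Hana
2      15  Ops   Tom
5       2   HR   Fay
7       3   HR   Fay
8      16  Ops   Max
add column tenure_x2 = t['tenure'] * 2:
   tenure dept  name  tenure_x2
0      15  Ops  Hana         30
1      14   HR  Hana         28
2      15  Ops   Tom         30
5       2   HR   Fay          4
7       3   HR   Fay          6
8      16  Ops   Max         32
drop duplicate dept (keep=first):
   tenure dept  name  tenure_x2
0      15  Ops  Hana         30
1      14   HR  Hana         28
add column tenure_x2_x10 = t['tenure_x2'] * 10:
   tenure dept  name  tenure_x2  tenure_x2_x10
0      15  Ops  Hana         30            300
1      14   HR  Hana         28            280
Taking the sum of column 'tenure_x2_x10' gives 580.

580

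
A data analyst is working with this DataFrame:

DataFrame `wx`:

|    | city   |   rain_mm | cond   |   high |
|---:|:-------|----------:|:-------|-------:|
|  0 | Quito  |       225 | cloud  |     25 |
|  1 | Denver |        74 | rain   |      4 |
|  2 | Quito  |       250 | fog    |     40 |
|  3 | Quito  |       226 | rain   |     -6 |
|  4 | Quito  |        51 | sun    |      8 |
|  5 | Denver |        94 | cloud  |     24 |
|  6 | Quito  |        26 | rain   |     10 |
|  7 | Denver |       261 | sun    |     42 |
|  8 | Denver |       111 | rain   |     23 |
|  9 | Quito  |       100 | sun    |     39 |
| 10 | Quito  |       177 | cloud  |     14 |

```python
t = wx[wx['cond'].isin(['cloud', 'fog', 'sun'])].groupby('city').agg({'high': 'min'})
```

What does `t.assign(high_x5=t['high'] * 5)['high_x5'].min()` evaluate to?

filter rows where cond in ['cloud', 'fog', 'sun']:
      city  rain_mm   cond  high
0    Quito      225  cloud    25
2    Quito      250    fog    40
4    Quito       51    sun     8
5   Denver       94  cloud    24
7   Denver      261    sun    42
9    Quito      100    sun    39
10   Quito      177  cloud    14
group by city, min of high:
        high
city        
Denver    24
Quito      8
add column high_x5 = t['high'] * 5:
        high  high_x5
city                 
Denver    24      120
Quito      8       40
Reading off the min of column 'high_x5', we get 40.

40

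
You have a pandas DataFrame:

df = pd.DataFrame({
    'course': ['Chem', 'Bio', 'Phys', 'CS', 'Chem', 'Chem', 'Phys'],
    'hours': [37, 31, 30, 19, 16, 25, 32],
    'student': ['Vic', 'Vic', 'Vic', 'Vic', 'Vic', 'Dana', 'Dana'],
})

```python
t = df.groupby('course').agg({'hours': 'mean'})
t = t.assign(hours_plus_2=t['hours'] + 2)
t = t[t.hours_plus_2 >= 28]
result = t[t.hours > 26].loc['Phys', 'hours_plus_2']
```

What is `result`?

group by course, mean of hours:
        hours
course       
Bio      31.0
CS       19.0
Chem     26.0
Phys     31.0
add column hours_plus_2 = t['hours'] + 2:
        hours  hours_plus_2
course                     
Bio      31.0          33.0
CS       19.0          21.0
Chem     26.0          28.0
Phys     31.0          33.0
filter rows where hours_plus_2 >= 28:
        hours  hours_plus_2
course                     
Bio      31.0          33.0
Chem     26.0          28.0
Phys     31.0          33.0
filter rows where hours > 26:
        hours  hours_plus_2
course                     
Bio      31.0          33.0
Phys     31.0          33.0
Then the value at row 'Phys', column 'hours_plus_2': 33.0

33.0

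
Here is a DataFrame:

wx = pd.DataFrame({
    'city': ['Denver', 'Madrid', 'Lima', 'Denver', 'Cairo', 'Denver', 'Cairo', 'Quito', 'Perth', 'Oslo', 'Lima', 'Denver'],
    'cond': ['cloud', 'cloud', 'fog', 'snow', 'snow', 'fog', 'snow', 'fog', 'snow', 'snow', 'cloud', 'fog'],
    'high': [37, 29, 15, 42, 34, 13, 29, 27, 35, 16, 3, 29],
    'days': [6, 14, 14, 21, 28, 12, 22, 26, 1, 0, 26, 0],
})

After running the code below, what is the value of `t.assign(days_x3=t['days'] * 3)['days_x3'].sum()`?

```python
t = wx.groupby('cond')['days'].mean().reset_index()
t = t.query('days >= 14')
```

group by cond, mean of days:
cond
cloud    15.333333
fog      13.000000
snow     14.400000
Name: days, dtype: float64
reset_index():
    cond       days
0  cloud  15.333333
1    fog  13.000000
2   snow  14.400000
filter rows where days >= 14:
    cond       days
0  cloud  15.333333
2   snow  14.400000
add column days_x3 = t['days'] * 3:
    cond       days  days_x3
0  cloud  15.333333     46.0
2   snow  14.400000     43.2

89.2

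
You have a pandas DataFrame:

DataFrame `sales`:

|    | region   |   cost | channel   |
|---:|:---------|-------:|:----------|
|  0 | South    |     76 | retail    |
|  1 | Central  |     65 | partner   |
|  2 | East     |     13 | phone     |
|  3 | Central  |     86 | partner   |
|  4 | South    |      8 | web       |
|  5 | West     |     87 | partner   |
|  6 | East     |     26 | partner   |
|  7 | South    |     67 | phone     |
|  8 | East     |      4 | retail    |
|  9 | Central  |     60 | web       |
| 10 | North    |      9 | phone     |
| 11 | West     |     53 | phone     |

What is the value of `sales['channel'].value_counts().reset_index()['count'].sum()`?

value_counts of channel:
channel
partner    4
phone      4
retail     2
web        2
Name: count, dtype: int64
reset_index():
   channel  count
0  partner      4
1    phone      4
2   retail      2
3      web      2

12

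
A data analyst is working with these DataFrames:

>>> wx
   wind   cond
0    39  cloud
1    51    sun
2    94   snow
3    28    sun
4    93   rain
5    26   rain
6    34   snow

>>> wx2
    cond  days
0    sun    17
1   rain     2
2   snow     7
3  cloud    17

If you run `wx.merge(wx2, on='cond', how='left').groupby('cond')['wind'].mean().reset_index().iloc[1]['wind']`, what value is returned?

59.5

merge on 'cond' (how='left') → 7 rows:
   wind   cond  days
0    39  cloud    17
1    51    sun    17
2    94   snow     7
3    28    sun    17
4    93   rain     2
5    26   rain     2
6    34   snow     7
group by cond, mean of wind:
cond
cloud    39.0
rain     59.5
snow     64.0
sun      39.5
Name: wind, dtype: float64
reset_index():
    cond  wind
0  cloud  39.0
1   rain  59.5
2   snow  64.0
3    sun  39.5
Then the value at position 1, column 'wind': 59.5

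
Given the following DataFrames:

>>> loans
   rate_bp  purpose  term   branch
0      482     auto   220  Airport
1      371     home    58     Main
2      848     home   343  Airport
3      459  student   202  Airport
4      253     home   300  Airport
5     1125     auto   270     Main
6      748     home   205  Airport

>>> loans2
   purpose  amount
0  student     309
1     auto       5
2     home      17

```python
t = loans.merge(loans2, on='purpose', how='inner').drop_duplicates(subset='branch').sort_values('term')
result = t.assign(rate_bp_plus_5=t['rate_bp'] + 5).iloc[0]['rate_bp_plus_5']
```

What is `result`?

merge on 'purpose' (how='inner') → 7 rows:
   rate_bp  purpose  term   branch  amount
0      482     auto   220  Airport       5
1      371     home    58     Main      17
2      848     home   343  Airport      17
3      459  student   202  Airport     309
4      253     home   300  Airport      17
5     1125     auto   270     Main       5
6      748     home   205  Airport      17
drop duplicate branch (keep=first):
   rate_bp purpose  term   branch  amount
0      482    auto   220  Airport       5
1      371    home    58     Main      17
sort by term:
   rate_bp purpose  term   branch  amount
1      371    home    58     Main      17
0      482    auto   220  Airport       5
add column rate_bp_plus_5 = t['rate_bp'] + 5:
   rate_bp purpose  term   branch  amount  rate_bp_plus_5
1      371    home    58     Main      17             376
0      482    auto   220  Airport       5             487
value at position 0, column 'rate_bp_plus_5' → 376

376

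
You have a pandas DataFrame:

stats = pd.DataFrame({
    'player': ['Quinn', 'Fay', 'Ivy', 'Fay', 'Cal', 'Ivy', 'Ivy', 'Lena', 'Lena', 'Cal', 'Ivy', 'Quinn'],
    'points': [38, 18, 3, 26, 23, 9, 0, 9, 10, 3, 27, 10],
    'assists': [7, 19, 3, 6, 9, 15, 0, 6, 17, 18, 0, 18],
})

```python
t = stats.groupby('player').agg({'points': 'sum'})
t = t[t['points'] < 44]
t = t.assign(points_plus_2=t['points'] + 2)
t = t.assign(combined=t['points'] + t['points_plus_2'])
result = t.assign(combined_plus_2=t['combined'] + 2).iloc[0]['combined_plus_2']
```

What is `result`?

56

group by player, sum of points:
        points
player        
Cal         26
Fay         44
Ivy         39
Lena        19
Quinn       48
filter rows where points < 44:
        points
player        
Cal         26
Ivy         39
Lena        19
add column points_plus_2 = t['points'] + 2:
        points  points_plus_2
player                       
Cal         26             28
Ivy         39             41
Lena        19             21
add column combined = t['points'] + t['points_plus_2']:
        points  points_plus_2  combined
player                                 
Cal         26             28        54
Ivy         39             41        80
Lena        19             21        40
add column combined_plus_2 = t['combined'] + 2:
        points  points_plus_2  combined  combined_plus_2
player                                                  
Cal         26             28        54               56
Ivy         39             41        80               82
Lena        19             21        40               42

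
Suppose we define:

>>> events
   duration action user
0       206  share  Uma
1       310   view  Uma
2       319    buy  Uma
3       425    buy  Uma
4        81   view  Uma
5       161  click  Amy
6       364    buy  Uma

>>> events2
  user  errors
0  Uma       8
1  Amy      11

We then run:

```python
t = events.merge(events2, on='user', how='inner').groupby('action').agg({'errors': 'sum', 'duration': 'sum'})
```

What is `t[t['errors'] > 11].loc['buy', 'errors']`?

merge on 'user' (how='inner') → 7 rows:
   duration action user  errors
0       206  share  Uma       8
1       310   view  Uma       8
2       319    buy  Uma       8
3       425    buy  Uma       8
4        81   view  Uma       8
5       161  click  Amy      11
6       364    buy  Uma       8
group by action: sum(errors), sum(duration):
        errors  duration
action                  
buy         24      1108
click       11       161
share        8       206
view        16       391
filter rows where errors > 11:
        errors  duration
action                  
buy         24      1108
view        16       391
value at row 'buy', column 'errors' → 24

24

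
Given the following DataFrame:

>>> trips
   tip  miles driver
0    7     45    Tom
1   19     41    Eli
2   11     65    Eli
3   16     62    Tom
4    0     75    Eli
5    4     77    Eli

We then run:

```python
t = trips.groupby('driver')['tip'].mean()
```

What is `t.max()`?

11.5

group by driver, mean of tip:
driver
Eli     8.5
Tom    11.5
Name: tip, dtype: float64
So max() = 11.5.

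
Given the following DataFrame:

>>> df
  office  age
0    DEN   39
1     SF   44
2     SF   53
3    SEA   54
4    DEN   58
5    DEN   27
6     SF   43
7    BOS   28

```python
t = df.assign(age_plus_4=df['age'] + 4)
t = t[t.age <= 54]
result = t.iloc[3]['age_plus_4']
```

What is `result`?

add column age_plus_4 = df['age'] + 4:
  office  age  age_plus_4
0    DEN   39          43
1     SF   44          48
2     SF   53          57
3    SEA   54          58
4    DEN   58          62
5    DEN   27          31
6     SF   43          47
7    BOS   28          32
filter rows where age <= 54:
  office  age  age_plus_4
0    DEN   39          43
1     SF   44          48
2     SF   53          57
3    SEA   54          58
5    DEN   27          31
6     SF   43          47
7    BOS   28          32
Finally, value at position 3, column 'age_plus_4' = 58.

58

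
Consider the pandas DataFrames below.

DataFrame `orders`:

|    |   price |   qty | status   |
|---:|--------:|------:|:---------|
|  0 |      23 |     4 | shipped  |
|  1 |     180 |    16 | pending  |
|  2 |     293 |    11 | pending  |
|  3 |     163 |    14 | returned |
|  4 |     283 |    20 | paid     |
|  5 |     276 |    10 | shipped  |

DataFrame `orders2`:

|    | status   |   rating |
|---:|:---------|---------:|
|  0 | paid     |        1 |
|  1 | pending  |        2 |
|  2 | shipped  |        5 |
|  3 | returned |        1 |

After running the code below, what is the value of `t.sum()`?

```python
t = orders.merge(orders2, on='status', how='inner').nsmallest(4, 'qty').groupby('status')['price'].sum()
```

merge on 'status' (how='inner') → 6 rows:
   price  qty    status  rating
0     23    4   shipped       5
1    180   16   pending       2
2    293   11   pending       2
3    163   14  returned       1
4    283   20      paid       1
5    276   10   shipped       5
take 4 rows with smallest qty:
   price  qty    status  rating
0     23    4   shipped       5
5    276   10   shipped       5
2    293   11   pending       2
3    163   14  returned       1
group by status, sum of price:
status
pending     293
returned    163
shipped     299
Name: price, dtype: int64
So sum() = 755.

755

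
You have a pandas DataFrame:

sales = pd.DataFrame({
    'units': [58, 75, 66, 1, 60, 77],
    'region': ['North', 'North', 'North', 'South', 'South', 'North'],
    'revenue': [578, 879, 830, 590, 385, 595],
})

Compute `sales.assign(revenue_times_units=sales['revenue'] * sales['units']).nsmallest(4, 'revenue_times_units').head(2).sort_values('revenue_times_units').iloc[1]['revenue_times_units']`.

23100

add column revenue_times_units = sales['revenue'] * sales['units']:
   units region  revenue  revenue_times_units
0     58  North      578                33524
1     75  North      879                65925
2     66  North      830                54780
3      1  South      590                  590
4     60  South      385                23100
5     77  North      595                45815
take 4 rows with smallest revenue_times_units:
   units region  revenue  revenue_times_units
3      1  South      590                  590
4     60  South      385                23100
0     58  North      578                33524
5     77  North      595                45815
take first 2 rows:
   units region  revenue  revenue_times_units
3      1  South      590                  590
4     60  South      385                23100
sort by revenue_times_units:
   units region  revenue  revenue_times_units
3      1  South      590                  590
4     60  South      385                23100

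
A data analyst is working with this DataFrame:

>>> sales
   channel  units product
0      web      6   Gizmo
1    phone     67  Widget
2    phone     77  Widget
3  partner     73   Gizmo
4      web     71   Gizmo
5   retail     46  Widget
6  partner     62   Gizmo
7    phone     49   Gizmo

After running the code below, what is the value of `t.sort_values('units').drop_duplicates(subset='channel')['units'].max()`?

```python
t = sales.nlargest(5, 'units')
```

71

take 5 rows with largest units:
   channel  units product
2    phone     77  Widget
3  partner     73   Gizmo
4      web     71   Gizmo
1    phone     67  Widget
6  partner     62   Gizmo
sort by units:
   channel  units product
6  partner     62   Gizmo
1    phone     67  Widget
4      web     71   Gizmo
3  partner     73   Gizmo
2    phone     77  Widget
drop duplicate channel (keep=first):
   channel  units product
6  partner     62   Gizmo
1    phone     67  Widget
4      web     71   Gizmo
Then the max of column 'units': 71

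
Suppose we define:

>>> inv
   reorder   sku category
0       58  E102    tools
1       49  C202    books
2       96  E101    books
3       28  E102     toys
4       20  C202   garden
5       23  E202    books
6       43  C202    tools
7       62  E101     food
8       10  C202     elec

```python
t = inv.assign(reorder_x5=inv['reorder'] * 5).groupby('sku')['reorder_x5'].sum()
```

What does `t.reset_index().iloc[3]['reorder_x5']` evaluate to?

add column reorder_x5 = inv['reorder'] * 5:
   reorder   sku category  reorder_x5
0       58  E102    tools         290
1       49  C202    books         245
2       96  E101    books         480
3       28  E102     toys         140
4       20  C202   garden         100
5       23  E202    books         115
6       43  C202    tools         215
7       62  E101     food         310
8       10  C202     elec          50
group by sku, sum of reorder_x5:
sku
C202    610
E101    790
E102    430
E202    115
Name: reorder_x5, dtype: int64
reset_index():
    sku  reorder_x5
0  C202         610
1  E101         790
2  E102         430
3  E202         115

115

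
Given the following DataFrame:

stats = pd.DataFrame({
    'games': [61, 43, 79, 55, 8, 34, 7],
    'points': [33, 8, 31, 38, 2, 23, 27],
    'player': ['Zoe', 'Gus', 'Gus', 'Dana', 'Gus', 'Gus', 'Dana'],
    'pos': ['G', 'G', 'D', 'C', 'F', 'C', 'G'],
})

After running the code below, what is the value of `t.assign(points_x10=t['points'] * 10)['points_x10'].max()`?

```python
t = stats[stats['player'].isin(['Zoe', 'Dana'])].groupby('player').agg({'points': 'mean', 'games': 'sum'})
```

filter rows where player in ['Zoe', 'Dana']:
   games  points player pos
0     61      33    Zoe   G
3     55      38   Dana   C
6      7      27   Dana   G
group by player: mean(points), sum(games):
        points  games
player               
Dana      32.5     62
Zoe       33.0     61
add column points_x10 = t['points'] * 10:
        points  games  points_x10
player                           
Dana      32.5     62       325.0
Zoe       33.0     61       330.0
Finally, max of column 'points_x10' = 330.0.

330.0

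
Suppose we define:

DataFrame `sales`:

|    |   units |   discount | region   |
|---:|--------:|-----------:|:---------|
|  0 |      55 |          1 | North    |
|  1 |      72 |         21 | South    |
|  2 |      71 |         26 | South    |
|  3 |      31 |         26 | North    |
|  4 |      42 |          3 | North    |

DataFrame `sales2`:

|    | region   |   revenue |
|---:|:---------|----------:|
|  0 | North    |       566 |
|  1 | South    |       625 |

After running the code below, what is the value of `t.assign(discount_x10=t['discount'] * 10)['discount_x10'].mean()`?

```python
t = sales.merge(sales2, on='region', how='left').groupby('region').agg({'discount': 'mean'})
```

merge on 'region' (how='left') → 5 rows:
   units  discount region  revenue
0     55         1  North      566
1     72        21  South      625
2     71        26  South      625
3     31        26  North      566
4     42         3  North      566
group by region, mean of discount:
        discount
region          
North       10.0
South       23.5
add column discount_x10 = t['discount'] * 10:
        discount  discount_x10
region                        
North       10.0         100.0
South       23.5         235.0
Hence 167.5.

167.5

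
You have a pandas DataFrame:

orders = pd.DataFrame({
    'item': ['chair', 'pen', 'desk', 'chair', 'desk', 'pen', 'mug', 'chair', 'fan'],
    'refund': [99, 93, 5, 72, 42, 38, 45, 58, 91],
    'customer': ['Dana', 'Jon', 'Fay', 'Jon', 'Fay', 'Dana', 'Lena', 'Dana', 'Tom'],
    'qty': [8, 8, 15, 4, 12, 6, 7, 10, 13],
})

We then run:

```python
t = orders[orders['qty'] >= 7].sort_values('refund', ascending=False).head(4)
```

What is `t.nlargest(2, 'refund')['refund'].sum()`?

192

filter rows where qty >= 7:
    item  refund customer  qty
0  chair      99     Dana    8
1    pen      93      Jon    8
2   desk       5      Fay   15
4   desk      42      Fay   12
6    mug      45     Lena    7
7  chair      58     Dana   10
8    fan      91      Tom   13
sort by refund descending:
    item  refund customer  qty
0  chair      99     Dana    8
1    pen      93      Jon    8
8    fan      91      Tom   13
7  chair      58     Dana   10
6    mug      45     Lena    7
4   desk      42      Fay   12
2   desk       5      Fay   15
take first 4 rows:
    item  refund customer  qty
0  chair      99     Dana    8
1    pen      93      Jon    8
8    fan      91      Tom   13
7  chair      58     Dana   10
take 2 rows with largest refund:
    item  refund customer  qty
0  chair      99     Dana    8
1    pen      93      Jon    8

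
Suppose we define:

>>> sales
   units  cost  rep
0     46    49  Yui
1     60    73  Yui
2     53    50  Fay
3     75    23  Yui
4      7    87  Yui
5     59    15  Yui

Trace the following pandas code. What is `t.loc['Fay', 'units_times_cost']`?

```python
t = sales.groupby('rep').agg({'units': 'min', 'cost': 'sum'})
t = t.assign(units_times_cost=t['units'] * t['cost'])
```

2650

group by rep: min(units), sum(cost):
     units  cost
rep             
Fay     53    50
Yui      7   247
add column units_times_cost = t['units'] * t['cost']:
     units  cost  units_times_cost
rep                               
Fay     53    50              2650
Yui      7   247              1729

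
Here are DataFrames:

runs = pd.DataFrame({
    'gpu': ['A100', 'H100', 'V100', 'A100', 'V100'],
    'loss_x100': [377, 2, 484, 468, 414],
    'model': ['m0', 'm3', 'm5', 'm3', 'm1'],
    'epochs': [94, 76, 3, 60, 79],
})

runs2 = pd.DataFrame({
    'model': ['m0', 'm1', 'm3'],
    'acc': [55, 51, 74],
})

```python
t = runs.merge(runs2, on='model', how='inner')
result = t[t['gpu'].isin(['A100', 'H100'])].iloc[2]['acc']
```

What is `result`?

74

merge on 'model' (how='inner') → 4 rows:
    gpu  loss_x100 model  epochs  acc
0  A100        377    m0      94   55
1  H100          2    m3      76   74
2  A100        468    m3      60   74
3  V100        414    m1      79   51
filter rows where gpu in ['A100', 'H100']:
    gpu  loss_x100 model  epochs  acc
0  A100        377    m0      94   55
1  H100          2    m3      76   74
2  A100        468    m3      60   74
So iloc[2]['acc'] = 74.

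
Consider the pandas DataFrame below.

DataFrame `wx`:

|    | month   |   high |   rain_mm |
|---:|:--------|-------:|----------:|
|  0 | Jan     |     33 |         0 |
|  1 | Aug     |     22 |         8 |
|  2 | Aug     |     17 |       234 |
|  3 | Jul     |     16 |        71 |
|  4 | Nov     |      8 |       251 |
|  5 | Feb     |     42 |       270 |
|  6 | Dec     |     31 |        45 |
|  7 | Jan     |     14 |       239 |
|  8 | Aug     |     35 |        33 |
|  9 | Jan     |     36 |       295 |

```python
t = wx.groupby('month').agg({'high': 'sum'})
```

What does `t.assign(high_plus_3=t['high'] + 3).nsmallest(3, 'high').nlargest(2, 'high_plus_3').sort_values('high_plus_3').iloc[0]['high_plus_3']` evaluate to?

19

group by month, sum of high:
       high
month      
Aug      74
Dec      31
Feb      42
Jan      83
Jul      16
Nov       8
add column high_plus_3 = t['high'] + 3:
       high  high_plus_3
month                   
Aug      74           77
Dec      31           34
Feb      42           45
Jan      83           86
Jul      16           19
Nov       8           11
take 3 rows with smallest high:
       high  high_plus_3
month                   
Nov       8           11
Jul      16           19
Dec      31           34
take 2 rows with largest high_plus_3:
       high  high_plus_3
month                   
Dec      31           34
Jul      16           19
sort by high_plus_3:
       high  high_plus_3
month                   
Jul      16           19
Dec      31           34
Hence 19.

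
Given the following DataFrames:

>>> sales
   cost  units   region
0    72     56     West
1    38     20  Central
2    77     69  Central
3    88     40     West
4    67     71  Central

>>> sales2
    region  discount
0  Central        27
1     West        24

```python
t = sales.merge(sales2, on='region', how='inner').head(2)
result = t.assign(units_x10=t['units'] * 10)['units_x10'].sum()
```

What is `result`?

760

merge on 'region' (how='inner') → 5 rows:
   cost  units   region  discount
0    72     56     West        24
1    38     20  Central        27
2    77     69  Central        27
3    88     40     West        24
4    67     71  Central        27
take first 2 rows:
   cost  units   region  discount
0    72     56     West        24
1    38     20  Central        27
add column units_x10 = t['units'] * 10:
   cost  units   region  discount  units_x10
0    72     56     West        24        560
1    38     20  Central        27        200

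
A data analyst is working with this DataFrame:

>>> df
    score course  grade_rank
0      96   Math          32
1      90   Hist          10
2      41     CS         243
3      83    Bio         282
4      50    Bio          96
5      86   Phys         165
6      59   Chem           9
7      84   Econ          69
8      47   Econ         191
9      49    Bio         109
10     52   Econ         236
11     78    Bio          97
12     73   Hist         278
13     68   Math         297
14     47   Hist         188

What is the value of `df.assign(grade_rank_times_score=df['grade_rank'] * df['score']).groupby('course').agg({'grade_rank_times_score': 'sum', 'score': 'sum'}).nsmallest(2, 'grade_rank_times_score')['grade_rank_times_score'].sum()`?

10494

add column grade_rank_times_score = df['grade_rank'] * df['score']:
    score course  grade_rank  grade_rank_times_score
0      96   Math          32                    3072
1      90   Hist          10                     900
2      41     CS         243                    9963
3      83    Bio         282                   23406
4      50    Bio          96                    4800
5      86   Phys         165                   14190
6      59   Chem           9                     531
7      84   Econ          69                    5796
8      47   Econ         191                    8977
9      49    Bio         109                    5341
10     52   Econ         236                   12272
11     78    Bio          97                    7566
12     73   Hist         278                   20294
13     68   Math         297                   20196
14     47   Hist         188                    8836
group by course: sum(grade_rank_times_score), sum(score):
        grade_rank_times_score  score
course                               
Bio                      41113    260
CS                        9963     41
Chem                       531     59
Econ                     27045    183
Hist                     30030    210
Math                     23268    164
Phys                     14190     86
take 2 rows with smallest grade_rank_times_score:
        grade_rank_times_score  score
course                               
Chem                       531     59
CS                        9963     41
Then the sum of column 'grade_rank_times_score': 10494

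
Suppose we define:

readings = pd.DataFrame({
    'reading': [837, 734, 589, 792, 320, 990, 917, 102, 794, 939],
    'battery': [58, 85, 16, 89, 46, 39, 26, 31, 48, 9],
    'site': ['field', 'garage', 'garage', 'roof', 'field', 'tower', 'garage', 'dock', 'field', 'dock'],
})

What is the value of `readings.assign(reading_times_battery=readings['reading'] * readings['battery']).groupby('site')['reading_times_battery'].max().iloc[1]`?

add column reading_times_battery = readings['reading'] * readings['battery']:
   reading  battery    site  reading_times_battery
0      837       58   field                  48546
1      734       85  garage                  62390
2      589       16  garage                   9424
3      792       89    roof                  70488
4      320       46   field                  14720
5      990       39   tower                  38610
6      917       26  garage                  23842
7      102       31    dock                   3162
8      794       48   field                  38112
9      939        9    dock                   8451
group by site, max of reading_times_battery:
site
dock       8451
field     48546
garage    62390
roof      70488
tower     38610
Name: reading_times_battery, dtype: int64

48546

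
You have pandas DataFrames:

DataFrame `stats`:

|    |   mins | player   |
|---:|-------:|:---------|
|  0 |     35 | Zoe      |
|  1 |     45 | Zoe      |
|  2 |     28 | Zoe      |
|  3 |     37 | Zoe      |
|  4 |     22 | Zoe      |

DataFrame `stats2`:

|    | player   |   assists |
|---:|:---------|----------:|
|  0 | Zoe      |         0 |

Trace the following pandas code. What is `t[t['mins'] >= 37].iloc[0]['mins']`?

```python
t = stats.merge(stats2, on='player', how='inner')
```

45

merge on 'player' (how='inner') → 5 rows:
   mins player  assists
0    35    Zoe        0
1    45    Zoe        0
2    28    Zoe        0
3    37    Zoe        0
4    22    Zoe        0
filter rows where mins >= 37:
   mins player  assists
1    45    Zoe        0
3    37    Zoe        0
Reading off the value at position 0, column 'mins', we get 45.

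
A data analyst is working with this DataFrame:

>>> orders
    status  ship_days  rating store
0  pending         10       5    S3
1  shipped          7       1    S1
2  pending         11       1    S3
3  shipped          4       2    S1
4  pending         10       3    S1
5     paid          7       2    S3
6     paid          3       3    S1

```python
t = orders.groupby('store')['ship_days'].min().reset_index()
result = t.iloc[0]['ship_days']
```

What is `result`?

group by store, min of ship_days:
store
S1    3
S3    7
Name: ship_days, dtype: int64
reset_index():
  store  ship_days
0    S1          3
1    S3          7

3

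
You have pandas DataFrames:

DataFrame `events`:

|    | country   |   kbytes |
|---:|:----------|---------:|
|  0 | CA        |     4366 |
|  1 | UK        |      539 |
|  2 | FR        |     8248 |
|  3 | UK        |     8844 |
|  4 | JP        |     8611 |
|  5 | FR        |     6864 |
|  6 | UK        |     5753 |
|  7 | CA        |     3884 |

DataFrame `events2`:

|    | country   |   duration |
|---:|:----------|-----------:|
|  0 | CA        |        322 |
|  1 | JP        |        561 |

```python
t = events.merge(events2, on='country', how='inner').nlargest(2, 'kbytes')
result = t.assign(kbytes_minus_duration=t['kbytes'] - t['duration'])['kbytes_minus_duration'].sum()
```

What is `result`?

merge on 'country' (how='inner') → 3 rows:
  country  kbytes  duration
0      CA    4366       322
1      JP    8611       561
2      CA    3884       322
take 2 rows with largest kbytes:
  country  kbytes  duration
1      JP    8611       561
0      CA    4366       322
add column kbytes_minus_duration = t['kbytes'] - t['duration']:
  country  kbytes  duration  kbytes_minus_duration
1      JP    8611       561                   8050
0      CA    4366       322                   4044
So sum() = 12094.

12094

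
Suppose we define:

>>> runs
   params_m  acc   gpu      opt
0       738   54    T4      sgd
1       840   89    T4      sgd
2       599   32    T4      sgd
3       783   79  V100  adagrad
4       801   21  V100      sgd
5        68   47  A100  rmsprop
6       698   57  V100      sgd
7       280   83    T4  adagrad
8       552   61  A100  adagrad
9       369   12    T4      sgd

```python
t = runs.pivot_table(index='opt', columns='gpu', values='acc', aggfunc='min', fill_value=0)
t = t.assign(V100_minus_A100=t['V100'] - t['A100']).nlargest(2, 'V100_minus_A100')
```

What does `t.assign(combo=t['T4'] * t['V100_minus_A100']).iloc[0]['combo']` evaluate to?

252

pivot: rows=opt, cols=gpu, min(acc):
gpu      A100  T4  V100
opt                    
adagrad    61  83    79
rmsprop    47   0     0
sgd         0  12    21
add column V100_minus_A100 = t['V100'] - t['A100']:
gpu      A100  T4  V100  V100_minus_A100
opt                                     
adagrad    61  83    79               18
rmsprop    47   0     0              -47
sgd         0  12    21               21
take 2 rows with largest V100_minus_A100:
gpu      A100  T4  V100  V100_minus_A100
opt                                     
sgd         0  12    21               21
adagrad    61  83    79               18
add column combo = t['T4'] * t['V100_minus_A100']:
gpu      A100  T4  V100  V100_minus_A100  combo
opt                                            
sgd         0  12    21               21    252
adagrad    61  83    79               18   1494
Then the value at position 0, column 'combo': 252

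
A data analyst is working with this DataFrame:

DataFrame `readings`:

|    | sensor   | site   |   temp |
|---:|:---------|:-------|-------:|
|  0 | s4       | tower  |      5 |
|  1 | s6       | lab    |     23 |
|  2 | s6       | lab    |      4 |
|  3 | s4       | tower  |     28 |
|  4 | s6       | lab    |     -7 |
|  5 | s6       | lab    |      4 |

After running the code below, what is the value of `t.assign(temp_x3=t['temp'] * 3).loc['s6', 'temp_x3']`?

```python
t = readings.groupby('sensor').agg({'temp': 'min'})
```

-21

group by sensor, min of temp:
        temp
sensor      
s4         5
s6        -7
add column temp_x3 = t['temp'] * 3:
        temp  temp_x3
sensor               
s4         5       15
s6        -7      -21
Reading off the value at row 's6', column 'temp_x3', we get -21.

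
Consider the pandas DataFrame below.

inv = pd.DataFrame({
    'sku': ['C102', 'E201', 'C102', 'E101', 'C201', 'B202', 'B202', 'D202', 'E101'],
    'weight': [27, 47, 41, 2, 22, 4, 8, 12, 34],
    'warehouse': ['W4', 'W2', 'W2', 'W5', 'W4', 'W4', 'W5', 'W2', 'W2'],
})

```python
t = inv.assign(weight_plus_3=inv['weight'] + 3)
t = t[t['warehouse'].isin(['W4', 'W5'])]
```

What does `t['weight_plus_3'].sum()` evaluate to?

add column weight_plus_3 = inv['weight'] + 3:
    sku  weight warehouse  weight_plus_3
0  C102      27        W4             30
1  E201      47        W2             50
2  C102      41        W2             44
3  E101       2        W5              5
4  C201      22        W4             25
5  B202       4        W4              7
6  B202       8        W5             11
7  D202      12        W2             15
8  E101      34        W2             37
filter rows where warehouse in ['W4', 'W5']:
    sku  weight warehouse  weight_plus_3
0  C102      27        W4             30
3  E101       2        W5              5
4  C201      22        W4             25
5  B202       4        W4              7
6  B202       8        W5             11

78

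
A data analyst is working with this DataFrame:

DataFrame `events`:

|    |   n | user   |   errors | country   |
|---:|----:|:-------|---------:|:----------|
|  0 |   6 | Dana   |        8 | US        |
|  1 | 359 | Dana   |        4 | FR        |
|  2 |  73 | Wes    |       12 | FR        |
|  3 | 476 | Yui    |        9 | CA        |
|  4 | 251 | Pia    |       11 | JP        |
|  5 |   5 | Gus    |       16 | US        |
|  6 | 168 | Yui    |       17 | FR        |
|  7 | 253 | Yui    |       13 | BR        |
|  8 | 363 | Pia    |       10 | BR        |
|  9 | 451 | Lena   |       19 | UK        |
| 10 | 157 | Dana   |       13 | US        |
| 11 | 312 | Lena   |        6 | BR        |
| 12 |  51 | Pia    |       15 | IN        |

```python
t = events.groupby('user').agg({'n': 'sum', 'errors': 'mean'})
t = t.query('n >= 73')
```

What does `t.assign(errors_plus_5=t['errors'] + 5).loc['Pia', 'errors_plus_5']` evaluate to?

17.0

group by user: sum(n), mean(errors):
        n     errors
user                
Dana  522   8.333333
Gus     5  16.000000
Lena  763  12.500000
Pia   665  12.000000
Wes    73  12.000000
Yui   897  13.000000
filter rows where n >= 73:
        n     errors
user                
Dana  522   8.333333
Lena  763  12.500000
Pia   665  12.000000
Wes    73  12.000000
Yui   897  13.000000
add column errors_plus_5 = t['errors'] + 5:
        n     errors  errors_plus_5
user                               
Dana  522   8.333333      13.333333
Lena  763  12.500000      17.500000
Pia   665  12.000000      17.000000
Wes    73  12.000000      17.000000
Yui   897  13.000000      18.000000
Reading off the value at row 'Pia', column 'errors_plus_5', we get 17.0.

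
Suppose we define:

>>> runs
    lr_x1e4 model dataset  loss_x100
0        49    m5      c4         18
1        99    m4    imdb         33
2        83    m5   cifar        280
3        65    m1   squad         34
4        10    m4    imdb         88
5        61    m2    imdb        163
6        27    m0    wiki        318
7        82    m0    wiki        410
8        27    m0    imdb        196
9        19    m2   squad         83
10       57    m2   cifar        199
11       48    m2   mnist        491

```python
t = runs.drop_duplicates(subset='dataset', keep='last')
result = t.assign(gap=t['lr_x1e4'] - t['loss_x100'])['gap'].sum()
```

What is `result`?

drop duplicate dataset (keep=last):
    lr_x1e4 model dataset  loss_x100
0        49    m5      c4         18
7        82    m0    wiki        410
8        27    m0    imdb        196
9        19    m2   squad         83
10       57    m2   cifar        199
11       48    m2   mnist        491
add column gap = t['lr_x1e4'] - t['loss_x100']:
    lr_x1e4 model dataset  loss_x100  gap
0        49    m5      c4         18   31
7        82    m0    wiki        410 -328
8        27    m0    imdb        196 -169
9        19    m2   squad         83  -64
10       57    m2   cifar        199 -142
11       48    m2   mnist        491 -443

-1115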